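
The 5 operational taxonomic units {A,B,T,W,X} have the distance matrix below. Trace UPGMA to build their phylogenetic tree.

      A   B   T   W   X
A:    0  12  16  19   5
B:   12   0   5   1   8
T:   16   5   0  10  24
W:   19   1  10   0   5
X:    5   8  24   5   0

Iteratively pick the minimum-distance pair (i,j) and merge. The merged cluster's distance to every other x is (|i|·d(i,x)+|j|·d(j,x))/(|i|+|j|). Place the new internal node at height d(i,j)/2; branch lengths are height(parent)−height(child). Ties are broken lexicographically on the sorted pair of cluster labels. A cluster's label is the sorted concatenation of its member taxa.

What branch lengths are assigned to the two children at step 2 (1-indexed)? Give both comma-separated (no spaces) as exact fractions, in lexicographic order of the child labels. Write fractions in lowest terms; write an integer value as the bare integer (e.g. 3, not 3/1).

5/2,5/2

step 1: merge (B,W) at d=1; branch lengths B→1/2, W→1/2; new cluster BW
  updated: d(A,BW)=31/2, d(BW,T)=15/2, d(BW,X)=13/2
step 2: merge (A,X) at d=5; branch lengths A→5/2, X→5/2; new cluster AX
  updated: d(AX,BW)=11, d(AX,T)=20
step 3: merge (BW,T) at d=15/2; branch lengths BW→13/4, T→15/4; new cluster BTW
  updated: d(AX,BTW)=14
step 4: merge (AX,BTW) at d=14; branch lengths AX→9/2, BTW→13/4; new cluster ABTWX
final tree: ((A:5/2,X:5/2):9/2,((B:1/2,W:1/2):13/4,T:15/4):13/4)
total length: 83/4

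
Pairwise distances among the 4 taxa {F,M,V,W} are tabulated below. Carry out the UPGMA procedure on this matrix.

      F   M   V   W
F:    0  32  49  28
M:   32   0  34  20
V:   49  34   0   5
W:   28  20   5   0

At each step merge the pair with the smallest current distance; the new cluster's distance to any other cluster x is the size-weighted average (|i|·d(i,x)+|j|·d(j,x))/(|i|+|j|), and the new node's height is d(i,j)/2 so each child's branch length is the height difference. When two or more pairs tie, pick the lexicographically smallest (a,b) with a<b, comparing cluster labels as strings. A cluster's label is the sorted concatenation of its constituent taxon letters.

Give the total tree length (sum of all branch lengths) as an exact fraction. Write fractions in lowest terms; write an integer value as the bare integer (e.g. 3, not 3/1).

iteration 1: select V,W (d=5); attach at lengths (5/2, 5/2); label the merged cluster VW
  updated: d(F,VW)=77/2, d(M,VW)=27
iteration 2: select M,VW (d=27); attach at lengths (27/2, 11); label the merged cluster MVW
  updated: d(F,MVW)=109/3
iteration 3: select F,MVW (d=109/3); attach at lengths (109/6, 14/3); label the merged cluster FMVW
final tree: (F:109/6,(M:27/2,(V:5/2,W:5/2):11):14/3)
total length: 157/3

157/3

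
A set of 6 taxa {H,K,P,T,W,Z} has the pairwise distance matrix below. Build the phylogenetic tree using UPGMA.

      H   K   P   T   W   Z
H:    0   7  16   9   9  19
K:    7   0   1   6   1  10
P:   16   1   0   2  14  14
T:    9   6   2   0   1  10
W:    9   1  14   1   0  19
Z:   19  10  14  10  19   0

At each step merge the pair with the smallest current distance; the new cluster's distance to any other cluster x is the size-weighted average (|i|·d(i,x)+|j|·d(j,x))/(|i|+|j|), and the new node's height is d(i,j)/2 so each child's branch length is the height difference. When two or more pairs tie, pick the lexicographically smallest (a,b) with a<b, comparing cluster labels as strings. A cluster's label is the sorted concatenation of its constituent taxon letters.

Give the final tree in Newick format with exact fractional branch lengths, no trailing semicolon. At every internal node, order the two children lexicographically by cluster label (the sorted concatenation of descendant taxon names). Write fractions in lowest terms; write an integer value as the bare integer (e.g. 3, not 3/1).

((H:41/8,((K:1/2,P:1/2):19/8,(T:1/2,W:1/2):19/8):9/4):83/40,Z:36/5)

1. join K+P (d=1) ⇒ KP; edges |K|=1/2, |P|=1/2
  updated: d(H,KP)=23/2, d(KP,T)=4, d(KP,W)=15/2, d(KP,Z)=12
2. join T+W (d=1) ⇒ TW; edges |T|=1/2, |W|=1/2
  updated: d(H,TW)=9, d(KP,TW)=23/4, d(TW,Z)=29/2
3. join KP+TW (d=23/4) ⇒ KPTW; edges |KP|=19/8, |TW|=19/8
  updated: d(H,KPTW)=41/4, d(KPTW,Z)=53/4
4. join H+KPTW (d=41/4) ⇒ HKPTW; edges |H|=41/8, |KPTW|=9/4
  updated: d(HKPTW,Z)=72/5
5. join HKPTW+Z (d=72/5) ⇒ HKPTWZ; edges |HKPTW|=83/40, |Z|=36/5
final tree: ((H:41/8,((K:1/2,P:1/2):19/8,(T:1/2,W:1/2):19/8):9/4):83/40,Z:36/5)
total length: 117/5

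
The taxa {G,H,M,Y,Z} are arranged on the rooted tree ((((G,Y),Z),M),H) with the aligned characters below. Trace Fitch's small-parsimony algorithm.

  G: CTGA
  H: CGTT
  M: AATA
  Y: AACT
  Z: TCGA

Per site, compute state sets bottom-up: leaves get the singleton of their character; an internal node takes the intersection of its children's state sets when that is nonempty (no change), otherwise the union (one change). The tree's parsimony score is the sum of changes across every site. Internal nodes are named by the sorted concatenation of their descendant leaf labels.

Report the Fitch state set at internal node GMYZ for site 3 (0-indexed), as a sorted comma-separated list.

GY@0: {C} ∪ {A} = {A,C} (union, +1)
GYZ@0: {A,C} ∪ {T} = {A,C,T} (union, +1)
GMYZ@0: {A,C,T} ∩ {A} = {A} (intersection, +0)
GHMYZ@0: {A} ∪ {C} = {A,C} (union, +1)
GY@1: {T} ∪ {A} = {A,T} (union, +1)
GYZ@1: {A,T} ∪ {C} = {A,C,T} (union, +1)
GMYZ@1: {A,C,T} ∩ {A} = {A} (intersection, +0)
GHMYZ@1: {A} ∪ {G} = {A,G} (union, +1)
GY@2: {G} ∪ {C} = {C,G} (union, +1)
GYZ@2: {C,G} ∩ {G} = {G} (intersection, +0)
GMYZ@2: {G} ∪ {T} = {G,T} (union, +1)
GHMYZ@2: {G,T} ∩ {T} = {T} (intersection, +0)
GY@3: {A} ∪ {T} = {A,T} (union, +1)
GYZ@3: {A,T} ∩ {A} = {A} (intersection, +0)
GMYZ@3: {A} ∩ {A} = {A} (intersection, +0)
GHMYZ@3: {A} ∪ {T} = {A,T} (union, +1)
per-site changes: [3, 3, 2, 2]; total = 10

A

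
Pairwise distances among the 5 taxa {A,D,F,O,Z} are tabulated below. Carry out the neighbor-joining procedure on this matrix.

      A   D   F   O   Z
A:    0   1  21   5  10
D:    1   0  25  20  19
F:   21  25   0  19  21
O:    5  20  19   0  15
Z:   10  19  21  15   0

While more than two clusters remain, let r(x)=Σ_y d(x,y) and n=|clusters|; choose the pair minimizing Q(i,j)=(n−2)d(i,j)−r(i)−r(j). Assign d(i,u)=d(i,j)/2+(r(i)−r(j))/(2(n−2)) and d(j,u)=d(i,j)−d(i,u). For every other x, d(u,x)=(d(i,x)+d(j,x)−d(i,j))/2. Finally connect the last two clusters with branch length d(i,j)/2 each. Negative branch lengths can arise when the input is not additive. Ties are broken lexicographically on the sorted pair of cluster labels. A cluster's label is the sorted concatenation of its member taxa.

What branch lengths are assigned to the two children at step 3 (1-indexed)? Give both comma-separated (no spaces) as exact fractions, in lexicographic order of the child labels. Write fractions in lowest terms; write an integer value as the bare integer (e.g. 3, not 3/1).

1. join A+D (d=1, Q=-99) ⇒ AD; edges |A|=-25/6, |D|=31/6
  updated: d(AD,F)=45/2, d(AD,O)=12, d(AD,Z)=14
2. join AD+O (d=12, Q=-141/2) ⇒ ADO; edges |AD|=53/8, |O|=43/8
  updated: d(ADO,F)=59/4, d(ADO,Z)=17/2
3. join ADO+F (d=59/4, Q=-177/4) ⇒ ADFO; edges |ADO|=9/8, |F|=109/8
  updated: d(ADFO,Z)=59/8
4. join ADFO+Z (d=59/8) ⇒ ADFOZ; edges |ADFO|=59/16, |Z|=59/16
final tree: ((((A:-25/6,D:31/6):53/8,O:43/8):9/8,F:109/8):59/16,Z:59/16)
total length: 281/8

9/8,109/8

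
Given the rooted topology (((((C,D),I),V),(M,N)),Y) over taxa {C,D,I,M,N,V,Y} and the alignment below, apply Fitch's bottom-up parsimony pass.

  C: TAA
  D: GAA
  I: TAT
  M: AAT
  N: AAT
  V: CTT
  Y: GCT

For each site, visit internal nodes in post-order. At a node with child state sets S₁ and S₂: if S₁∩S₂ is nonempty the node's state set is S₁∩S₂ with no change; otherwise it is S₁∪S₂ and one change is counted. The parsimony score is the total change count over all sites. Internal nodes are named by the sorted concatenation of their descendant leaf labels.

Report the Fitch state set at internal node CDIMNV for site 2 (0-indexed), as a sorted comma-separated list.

[col 0] CD: children C:{T}, D:{G} ∪→ {G,T}; cost 1
[col 0] CDI: children CD:{G,T}, I:{T} ∩→ {T}; cost 0
[col 0] CDIV: children CDI:{T}, V:{C} ∪→ {C,T}; cost 1
[col 0] MN: children M:{A}, N:{A} ∩→ {A}; cost 0
[col 0] CDIMNV: children CDIV:{C,T}, MN:{A} ∪→ {A,C,T}; cost 1
[col 0] CDIMNVY: children CDIMNV:{A,C,T}, Y:{G} ∪→ {A,C,G,T}; cost 1
[col 1] CD: children C:{A}, D:{A} ∩→ {A}; cost 0
[col 1] CDI: children CD:{A}, I:{A} ∩→ {A}; cost 0
[col 1] CDIV: children CDI:{A}, V:{T} ∪→ {A,T}; cost 1
[col 1] MN: children M:{A}, N:{A} ∩→ {A}; cost 0
[col 1] CDIMNV: children CDIV:{A,T}, MN:{A} ∩→ {A}; cost 0
[col 1] CDIMNVY: children CDIMNV:{A}, Y:{C} ∪→ {A,C}; cost 1
[col 2] CD: children C:{A}, D:{A} ∩→ {A}; cost 0
[col 2] CDI: children CD:{A}, I:{T} ∪→ {A,T}; cost 1
[col 2] CDIV: children CDI:{A,T}, V:{T} ∩→ {T}; cost 0
[col 2] MN: children M:{T}, N:{T} ∩→ {T}; cost 0
[col 2] CDIMNV: children CDIV:{T}, MN:{T} ∩→ {T}; cost 0
[col 2] CDIMNVY: children CDIMNV:{T}, Y:{T} ∩→ {T}; cost 0
per-site changes: [4, 2, 1]; total = 7

T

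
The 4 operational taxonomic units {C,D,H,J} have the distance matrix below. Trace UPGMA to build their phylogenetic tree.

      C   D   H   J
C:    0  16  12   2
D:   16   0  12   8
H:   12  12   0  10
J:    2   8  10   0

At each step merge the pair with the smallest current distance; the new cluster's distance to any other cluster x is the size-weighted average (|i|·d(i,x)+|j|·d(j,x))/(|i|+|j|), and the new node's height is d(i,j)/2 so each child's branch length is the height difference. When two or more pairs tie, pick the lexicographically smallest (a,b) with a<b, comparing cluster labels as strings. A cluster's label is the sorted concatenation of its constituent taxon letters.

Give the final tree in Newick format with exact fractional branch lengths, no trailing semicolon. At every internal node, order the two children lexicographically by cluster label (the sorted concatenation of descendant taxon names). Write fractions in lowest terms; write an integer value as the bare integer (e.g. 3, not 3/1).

1. join C+J (d=2) ⇒ CJ; edges |C|=1, |J|=1
  updated: d(CJ,D)=12, d(CJ,H)=11
2. join CJ+H (d=11) ⇒ CHJ; edges |CJ|=9/2, |H|=11/2
  updated: d(CHJ,D)=12
3. join CHJ+D (d=12) ⇒ CDHJ; edges |CHJ|=1/2, |D|=6
final tree: (((C:1,J:1):9/2,H:11/2):1/2,D:6)
total length: 37/2

(((C:1,J:1):9/2,H:11/2):1/2,D:6)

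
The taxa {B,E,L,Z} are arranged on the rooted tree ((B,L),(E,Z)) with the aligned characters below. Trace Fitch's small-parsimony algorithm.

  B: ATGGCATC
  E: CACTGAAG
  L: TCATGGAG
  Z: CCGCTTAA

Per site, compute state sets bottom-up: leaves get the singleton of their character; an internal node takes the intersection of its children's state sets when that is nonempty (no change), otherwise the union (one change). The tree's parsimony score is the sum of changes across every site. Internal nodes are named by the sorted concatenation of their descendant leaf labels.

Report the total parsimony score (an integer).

BL@0: {A} ∪ {T} = {A,T} (union, +1)
EZ@0: {C} ∩ {C} = {C} (intersection, +0)
BELZ@0: {A,T} ∪ {C} = {A,C,T} (union, +1)
BL@1: {T} ∪ {C} = {C,T} (union, +1)
EZ@1: {A} ∪ {C} = {A,C} (union, +1)
BELZ@1: {C,T} ∩ {A,C} = {C} (intersection, +0)
BL@2: {G} ∪ {A} = {A,G} (union, +1)
EZ@2: {C} ∪ {G} = {C,G} (union, +1)
BELZ@2: {A,G} ∩ {C,G} = {G} (intersection, +0)
BL@3: {G} ∪ {T} = {G,T} (union, +1)
EZ@3: {T} ∪ {C} = {C,T} (union, +1)
BELZ@3: {G,T} ∩ {C,T} = {T} (intersection, +0)
BL@4: {C} ∪ {G} = {C,G} (union, +1)
EZ@4: {G} ∪ {T} = {G,T} (union, +1)
BELZ@4: {C,G} ∩ {G,T} = {G} (intersection, +0)
BL@5: {A} ∪ {G} = {A,G} (union, +1)
EZ@5: {A} ∪ {T} = {A,T} (union, +1)
BELZ@5: {A,G} ∩ {A,T} = {A} (intersection, +0)
BL@6: {T} ∪ {A} = {A,T} (union, +1)
EZ@6: {A} ∩ {A} = {A} (intersection, +0)
BELZ@6: {A,T} ∩ {A} = {A} (intersection, +0)
BL@7: {C} ∪ {G} = {C,G} (union, +1)
EZ@7: {G} ∪ {A} = {A,G} (union, +1)
BELZ@7: {C,G} ∩ {A,G} = {G} (intersection, +0)
per-site changes: [2, 2, 2, 2, 2, 2, 1, 2]; total = 15

15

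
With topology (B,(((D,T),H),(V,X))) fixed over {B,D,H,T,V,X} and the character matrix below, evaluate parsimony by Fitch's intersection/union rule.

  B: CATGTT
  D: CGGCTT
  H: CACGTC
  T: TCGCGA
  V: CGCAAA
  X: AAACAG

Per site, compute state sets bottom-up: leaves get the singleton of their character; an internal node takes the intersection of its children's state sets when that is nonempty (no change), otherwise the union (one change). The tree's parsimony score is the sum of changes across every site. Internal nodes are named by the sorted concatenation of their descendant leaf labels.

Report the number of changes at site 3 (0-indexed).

3

DT@0: {C} ∪ {T} = {C,T} (union, +1)
DHT@0: {C,T} ∩ {C} = {C} (intersection, +0)
VX@0: {C} ∪ {A} = {A,C} (union, +1)
DHTVX@0: {C} ∩ {A,C} = {C} (intersection, +0)
BDHTVX@0: {C} ∩ {C} = {C} (intersection, +0)
DT@1: {G} ∪ {C} = {C,G} (union, +1)
DHT@1: {C,G} ∪ {A} = {A,C,G} (union, +1)
VX@1: {G} ∪ {A} = {A,G} (union, +1)
DHTVX@1: {A,C,G} ∩ {A,G} = {A,G} (intersection, +0)
BDHTVX@1: {A} ∩ {A,G} = {A} (intersection, +0)
DT@2: {G} ∩ {G} = {G} (intersection, +0)
DHT@2: {G} ∪ {C} = {C,G} (union, +1)
VX@2: {C} ∪ {A} = {A,C} (union, +1)
DHTVX@2: {C,G} ∩ {A,C} = {C} (intersection, +0)
BDHTVX@2: {T} ∪ {C} = {C,T} (union, +1)
DT@3: {C} ∩ {C} = {C} (intersection, +0)
DHT@3: {C} ∪ {G} = {C,G} (union, +1)
VX@3: {A} ∪ {C} = {A,C} (union, +1)
DHTVX@3: {C,G} ∩ {A,C} = {C} (intersection, +0)
BDHTVX@3: {G} ∪ {C} = {C,G} (union, +1)
DT@4: {T} ∪ {G} = {G,T} (union, +1)
DHT@4: {G,T} ∩ {T} = {T} (intersection, +0)
VX@4: {A} ∩ {A} = {A} (intersection, +0)
DHTVX@4: {T} ∪ {A} = {A,T} (union, +1)
BDHTVX@4: {T} ∩ {A,T} = {T} (intersection, +0)
DT@5: {T} ∪ {A} = {A,T} (union, +1)
DHT@5: {A,T} ∪ {C} = {A,C,T} (union, +1)
VX@5: {A} ∪ {G} = {A,G} (union, +1)
DHTVX@5: {A,C,T} ∩ {A,G} = {A} (intersection, +0)
BDHTVX@5: {T} ∪ {A} = {A,T} (union, +1)
per-site changes: [2, 3, 3, 3, 2, 4]; total = 17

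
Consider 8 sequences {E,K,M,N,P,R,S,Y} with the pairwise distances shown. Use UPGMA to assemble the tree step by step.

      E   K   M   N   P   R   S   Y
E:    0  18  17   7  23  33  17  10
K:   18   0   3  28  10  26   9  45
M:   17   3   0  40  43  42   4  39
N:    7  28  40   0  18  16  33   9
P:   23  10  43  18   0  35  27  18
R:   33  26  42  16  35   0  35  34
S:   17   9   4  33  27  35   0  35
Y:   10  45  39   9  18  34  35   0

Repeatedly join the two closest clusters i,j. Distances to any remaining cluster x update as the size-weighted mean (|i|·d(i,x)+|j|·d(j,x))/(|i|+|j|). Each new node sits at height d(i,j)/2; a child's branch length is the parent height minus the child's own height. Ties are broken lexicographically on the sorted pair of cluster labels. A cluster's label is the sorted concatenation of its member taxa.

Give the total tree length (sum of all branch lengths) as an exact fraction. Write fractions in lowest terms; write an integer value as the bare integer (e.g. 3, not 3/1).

967/14

step 1: merge (K,M) at d=3; branch lengths K→3/2, M→3/2; new cluster KM
  updated: d(E,KM)=35/2, d(KM,N)=34, d(KM,P)=53/2, d(KM,R)=34, d(KM,S)=13/2, d(KM,Y)=42
step 2: merge (KM,S) at d=13/2; branch lengths KM→7/4, S→13/4; new cluster KMS
  updated: d(E,KMS)=52/3, d(KMS,N)=101/3, d(KMS,P)=80/3, d(KMS,R)=103/3, d(KMS,Y)=119/3
step 3: merge (E,N) at d=7; branch lengths E→7/2, N→7/2; new cluster EN
  updated: d(EN,KMS)=51/2, d(EN,P)=41/2, d(EN,R)=49/2, d(EN,Y)=19/2
step 4: merge (EN,Y) at d=19/2; branch lengths EN→5/4, Y→19/4; new cluster ENY
  updated: d(ENY,KMS)=272/9, d(ENY,P)=59/3, d(ENY,R)=83/3
step 5: merge (ENY,P) at d=59/3; branch lengths ENY→61/12, P→59/6; new cluster ENPY
  updated: d(ENPY,KMS)=88/3, d(ENPY,R)=59/2
step 6: merge (ENPY,KMS) at d=88/3; branch lengths ENPY→29/6, KMS→137/12; new cluster EKMNPSY
  updated: d(EKMNPSY,R)=221/7
step 7: merge (EKMNPSY,R) at d=221/7; branch lengths EKMNPSY→47/42, R→221/14; new cluster EKMNPRSY
final tree: (((((E:7/2,N:7/2):5/4,Y:19/4):61/12,P:59/6):29/6,((K:3/2,M:3/2):7/4,S:13/4):137/12):47/42,R:221/14)
total length: 967/14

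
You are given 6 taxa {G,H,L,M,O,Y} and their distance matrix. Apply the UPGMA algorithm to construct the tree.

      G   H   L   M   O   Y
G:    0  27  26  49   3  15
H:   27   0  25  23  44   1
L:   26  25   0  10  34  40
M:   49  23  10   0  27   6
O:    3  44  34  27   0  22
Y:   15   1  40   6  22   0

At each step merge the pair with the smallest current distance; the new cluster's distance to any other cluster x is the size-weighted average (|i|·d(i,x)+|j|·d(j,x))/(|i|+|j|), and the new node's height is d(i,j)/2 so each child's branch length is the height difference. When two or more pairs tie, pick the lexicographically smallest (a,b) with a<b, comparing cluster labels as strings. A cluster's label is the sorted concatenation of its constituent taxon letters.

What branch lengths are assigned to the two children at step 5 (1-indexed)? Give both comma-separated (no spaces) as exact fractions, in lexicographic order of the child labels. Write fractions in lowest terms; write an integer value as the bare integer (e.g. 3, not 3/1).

iteration 1: select H,Y (d=1); attach at lengths (1/2, 1/2); label the merged cluster HY
  updated: d(G,HY)=21, d(HY,L)=65/2, d(HY,M)=29/2, d(HY,O)=33
iteration 2: select G,O (d=3); attach at lengths (3/2, 3/2); label the merged cluster GO
  updated: d(GO,HY)=27, d(GO,L)=30, d(GO,M)=38
iteration 3: select L,M (d=10); attach at lengths (5, 5); label the merged cluster LM
  updated: d(GO,LM)=34, d(HY,LM)=47/2
iteration 4: select HY,LM (d=47/2); attach at lengths (45/4, 27/4); label the merged cluster HLMY
  updated: d(GO,HLMY)=61/2
iteration 5: select GO,HLMY (d=61/2); attach at lengths (55/4, 7/2); label the merged cluster GHLMOY
final tree: ((G:3/2,O:3/2):55/4,((H:1/2,Y:1/2):45/4,(L:5,M:5):27/4):7/2)
total length: 197/4

55/4,7/2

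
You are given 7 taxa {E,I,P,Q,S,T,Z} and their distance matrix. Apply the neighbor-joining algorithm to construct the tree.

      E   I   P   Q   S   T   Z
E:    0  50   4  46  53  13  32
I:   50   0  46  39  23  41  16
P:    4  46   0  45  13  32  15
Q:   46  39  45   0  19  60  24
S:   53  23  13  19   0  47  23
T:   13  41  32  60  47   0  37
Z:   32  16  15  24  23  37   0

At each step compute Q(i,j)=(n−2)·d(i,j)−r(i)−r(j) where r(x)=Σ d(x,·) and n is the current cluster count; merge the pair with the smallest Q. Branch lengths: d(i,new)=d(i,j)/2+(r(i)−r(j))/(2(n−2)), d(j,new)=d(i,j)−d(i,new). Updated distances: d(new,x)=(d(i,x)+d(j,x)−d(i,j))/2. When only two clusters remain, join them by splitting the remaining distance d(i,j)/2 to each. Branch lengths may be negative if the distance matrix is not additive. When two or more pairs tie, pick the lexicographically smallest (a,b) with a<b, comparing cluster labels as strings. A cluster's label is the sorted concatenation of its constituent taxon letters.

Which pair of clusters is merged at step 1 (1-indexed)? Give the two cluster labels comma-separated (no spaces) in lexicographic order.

iteration 1: select E,T (d=13, Q=-363); attach at lengths (33/10, 97/10); label the merged cluster ET
  updated: d(ET,I)=39, d(ET,P)=23/2, d(ET,Q)=93/2, d(ET,S)=87/2, d(ET,Z)=28
iteration 2: select ET,P (d=23/2, Q=-253); attach at lengths (21/2, 1); label the merged cluster EPT
  updated: d(EPT,I)=147/4, d(EPT,Q)=40, d(EPT,S)=45/2, d(EPT,Z)=63/4
iteration 3: select Q,S (d=19, Q=-305/2); attach at lengths (61/4, 15/4); label the merged cluster QS
  updated: d(EPT,QS)=87/4, d(I,QS)=43/2, d(QS,Z)=14
iteration 4: select EPT,Z (d=63/4, Q=-177/2); attach at lengths (15, 3/4); label the merged cluster EPTZ
  updated: d(EPTZ,I)=37/2, d(EPTZ,QS)=10
iteration 5: select EPTZ,I (d=37/2, Q=-50); attach at lengths (7/2, 15); label the merged cluster EIPTZ
  updated: d(EIPTZ,QS)=13/2
iteration 6: select EIPTZ,QS (d=13/2); attach at lengths (13/4, 13/4); label the merged cluster EIPQSTZ
final tree: (((((E:33/10,T:97/10):21/2,P:1):15,Z:3/4):7/2,I:15):13/4,(Q:61/4,S:15/4):13/4)
total length: 337/4

E,T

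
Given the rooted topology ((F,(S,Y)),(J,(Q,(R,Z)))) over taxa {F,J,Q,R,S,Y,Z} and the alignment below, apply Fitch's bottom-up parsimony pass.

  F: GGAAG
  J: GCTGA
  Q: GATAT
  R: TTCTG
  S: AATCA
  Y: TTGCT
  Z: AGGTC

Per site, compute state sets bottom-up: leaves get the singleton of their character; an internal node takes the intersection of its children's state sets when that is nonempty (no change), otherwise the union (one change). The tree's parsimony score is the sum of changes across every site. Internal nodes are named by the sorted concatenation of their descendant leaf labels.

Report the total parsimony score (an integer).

21

SY@0: {A} ∪ {T} = {A,T} (union, +1)
FSY@0: {G} ∪ {A,T} = {A,G,T} (union, +1)
RZ@0: {T} ∪ {A} = {A,T} (union, +1)
QRZ@0: {G} ∪ {A,T} = {A,G,T} (union, +1)
JQRZ@0: {G} ∩ {A,G,T} = {G} (intersection, +0)
FJQRSYZ@0: {A,G,T} ∩ {G} = {G} (intersection, +0)
SY@1: {A} ∪ {T} = {A,T} (union, +1)
FSY@1: {G} ∪ {A,T} = {A,G,T} (union, +1)
RZ@1: {T} ∪ {G} = {G,T} (union, +1)
QRZ@1: {A} ∪ {G,T} = {A,G,T} (union, +1)
JQRZ@1: {C} ∪ {A,G,T} = {A,C,G,T} (union, +1)
FJQRSYZ@1: {A,G,T} ∩ {A,C,G,T} = {A,G,T} (intersection, +0)
SY@2: {T} ∪ {G} = {G,T} (union, +1)
FSY@2: {A} ∪ {G,T} = {A,G,T} (union, +1)
RZ@2: {C} ∪ {G} = {C,G} (union, +1)
QRZ@2: {T} ∪ {C,G} = {C,G,T} (union, +1)
JQRZ@2: {T} ∩ {C,G,T} = {T} (intersection, +0)
FJQRSYZ@2: {A,G,T} ∩ {T} = {T} (intersection, +0)
SY@3: {C} ∩ {C} = {C} (intersection, +0)
FSY@3: {A} ∪ {C} = {A,C} (union, +1)
RZ@3: {T} ∩ {T} = {T} (intersection, +0)
QRZ@3: {A} ∪ {T} = {A,T} (union, +1)
JQRZ@3: {G} ∪ {A,T} = {A,G,T} (union, +1)
FJQRSYZ@3: {A,C} ∩ {A,G,T} = {A} (intersection, +0)
SY@4: {A} ∪ {T} = {A,T} (union, +1)
FSY@4: {G} ∪ {A,T} = {A,G,T} (union, +1)
RZ@4: {G} ∪ {C} = {C,G} (union, +1)
QRZ@4: {T} ∪ {C,G} = {C,G,T} (union, +1)
JQRZ@4: {A} ∪ {C,G,T} = {A,C,G,T} (union, +1)
FJQRSYZ@4: {A,G,T} ∩ {A,C,G,T} = {A,G,T} (intersection, +0)
per-site changes: [4, 5, 4, 3, 5]; total = 21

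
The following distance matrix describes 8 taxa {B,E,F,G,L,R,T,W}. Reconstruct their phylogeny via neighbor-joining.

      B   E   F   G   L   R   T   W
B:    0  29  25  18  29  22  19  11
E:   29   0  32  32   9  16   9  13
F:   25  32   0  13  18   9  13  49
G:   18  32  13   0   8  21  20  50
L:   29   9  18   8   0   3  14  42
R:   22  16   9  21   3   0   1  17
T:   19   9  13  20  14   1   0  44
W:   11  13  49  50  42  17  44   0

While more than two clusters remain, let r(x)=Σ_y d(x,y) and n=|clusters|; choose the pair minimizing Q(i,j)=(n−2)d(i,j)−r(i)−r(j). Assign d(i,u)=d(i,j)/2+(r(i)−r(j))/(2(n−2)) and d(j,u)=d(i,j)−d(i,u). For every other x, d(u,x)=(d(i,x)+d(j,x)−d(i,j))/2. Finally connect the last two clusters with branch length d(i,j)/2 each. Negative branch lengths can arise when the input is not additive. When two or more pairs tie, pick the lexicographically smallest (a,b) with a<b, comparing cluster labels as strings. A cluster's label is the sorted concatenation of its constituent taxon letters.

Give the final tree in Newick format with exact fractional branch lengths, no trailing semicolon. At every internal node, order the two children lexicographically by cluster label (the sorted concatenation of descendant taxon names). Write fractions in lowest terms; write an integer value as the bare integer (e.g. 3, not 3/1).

step 1: merge (B,W) at d=11, Q=-313; branch lengths B→-7/12, W→139/12; new cluster BW
  updated: d(BW,E)=31/2, d(BW,F)=63/2, d(BW,G)=57/2, d(BW,L)=30, d(BW,R)=14, d(BW,T)=26
step 2: merge (BW,E) at d=31/2, Q=-363/2; branch lengths BW→219/20, E→91/20; new cluster BEW
  updated: d(BEW,F)=24, d(BEW,G)=45/2, d(BEW,L)=47/4, d(BEW,R)=29/4, d(BEW,T)=39/4
step 3: merge (F,G) at d=13, Q=-219/2; branch lengths F→89/16, G→119/16; new cluster FG
  updated: d(BEW,FG)=67/4, d(FG,L)=13/2, d(FG,R)=17/2, d(FG,T)=10
step 4: merge (FG,L) at d=13/2, Q=-115/2; branch lengths FG→13/3, L→13/6; new cluster FGL
  updated: d(BEW,FGL)=11, d(FGL,R)=5/2, d(FGL,T)=35/4
step 5: merge (BEW,FGL) at d=11, Q=-113/4; branch lengths BEW→111/16, FGL→65/16; new cluster BEFGLW
  updated: d(BEFGLW,R)=-5/8, d(BEFGLW,T)=15/4
step 6: merge (BEFGLW,R) at d=-5/8, Q=-33/8; branch lengths BEFGLW→17/16, R→-27/16; new cluster BEFGLRW
  updated: d(BEFGLRW,T)=43/16
step 7: merge (BEFGLRW,T) at d=43/16; branch lengths BEFGLRW→43/32, T→43/32; new cluster BEFGLRTW
final tree: (((((B:-7/12,W:139/12):219/20,E:91/20):111/16,((F:89/16,G:119/16):13/3,L:13/6):65/16):17/16,R:-27/16):43/32,T:43/32)
total length: 945/16

(((((B:-7/12,W:139/12):219/20,E:91/20):111/16,((F:89/16,G:119/16):13/3,L:13/6):65/16):17/16,R:-27/16):43/32,T:43/32)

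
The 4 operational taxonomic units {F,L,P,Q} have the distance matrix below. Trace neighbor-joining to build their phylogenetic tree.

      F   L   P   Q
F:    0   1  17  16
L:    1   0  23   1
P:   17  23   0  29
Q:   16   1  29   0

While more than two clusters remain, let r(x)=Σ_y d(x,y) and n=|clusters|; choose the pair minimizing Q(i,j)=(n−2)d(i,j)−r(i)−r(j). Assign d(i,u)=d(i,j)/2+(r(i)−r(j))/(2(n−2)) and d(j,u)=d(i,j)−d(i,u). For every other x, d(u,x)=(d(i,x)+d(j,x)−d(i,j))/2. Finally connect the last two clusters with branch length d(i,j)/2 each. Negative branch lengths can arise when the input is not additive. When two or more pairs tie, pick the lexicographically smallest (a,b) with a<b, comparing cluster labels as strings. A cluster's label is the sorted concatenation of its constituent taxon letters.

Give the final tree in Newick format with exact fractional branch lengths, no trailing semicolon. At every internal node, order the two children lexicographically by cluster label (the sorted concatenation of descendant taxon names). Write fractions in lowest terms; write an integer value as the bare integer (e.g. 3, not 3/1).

step 1: merge (F,P) at d=17, Q=-69; branch lengths F→-1/4, P→69/4; new cluster FP
  updated: d(FP,L)=7/2, d(FP,Q)=14
step 2: merge (FP,L) at d=7/2, Q=-37/2; branch lengths FP→33/4, L→-19/4; new cluster FLP
  updated: d(FLP,Q)=23/4
step 3: merge (FLP,Q) at d=23/4; branch lengths FLP→23/8, Q→23/8; new cluster FLPQ
final tree: (((F:-1/4,P:69/4):33/4,L:-19/4):23/8,Q:23/8)
total length: 105/4

(((F:-1/4,P:69/4):33/4,L:-19/4):23/8,Q:23/8)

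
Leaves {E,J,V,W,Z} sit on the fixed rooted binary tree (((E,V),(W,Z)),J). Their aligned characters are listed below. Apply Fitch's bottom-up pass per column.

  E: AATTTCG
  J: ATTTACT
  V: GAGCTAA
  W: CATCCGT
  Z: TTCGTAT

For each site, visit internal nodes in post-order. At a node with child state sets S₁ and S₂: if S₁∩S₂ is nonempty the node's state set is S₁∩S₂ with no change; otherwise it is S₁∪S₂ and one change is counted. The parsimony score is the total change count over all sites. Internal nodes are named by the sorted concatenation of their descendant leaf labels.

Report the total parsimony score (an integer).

17

[col 0] EV: children E:{A}, V:{G} ∪→ {A,G}; cost 1
[col 0] WZ: children W:{C}, Z:{T} ∪→ {C,T}; cost 1
[col 0] EVWZ: children EV:{A,G}, WZ:{C,T} ∪→ {A,C,G,T}; cost 1
[col 0] EJVWZ: children EVWZ:{A,C,G,T}, J:{A} ∩→ {A}; cost 0
[col 1] EV: children E:{A}, V:{A} ∩→ {A}; cost 0
[col 1] WZ: children W:{A}, Z:{T} ∪→ {A,T}; cost 1
[col 1] EVWZ: children EV:{A}, WZ:{A,T} ∩→ {A}; cost 0
[col 1] EJVWZ: children EVWZ:{A}, J:{T} ∪→ {A,T}; cost 1
[col 2] EV: children E:{T}, V:{G} ∪→ {G,T}; cost 1
[col 2] WZ: children W:{T}, Z:{C} ∪→ {C,T}; cost 1
[col 2] EVWZ: children EV:{G,T}, WZ:{C,T} ∩→ {T}; cost 0
[col 2] EJVWZ: children EVWZ:{T}, J:{T} ∩→ {T}; cost 0
[col 3] EV: children E:{T}, V:{C} ∪→ {C,T}; cost 1
[col 3] WZ: children W:{C}, Z:{G} ∪→ {C,G}; cost 1
[col 3] EVWZ: children EV:{C,T}, WZ:{C,G} ∩→ {C}; cost 0
[col 3] EJVWZ: children EVWZ:{C}, J:{T} ∪→ {C,T}; cost 1
[col 4] EV: children E:{T}, V:{T} ∩→ {T}; cost 0
[col 4] WZ: children W:{C}, Z:{T} ∪→ {C,T}; cost 1
[col 4] EVWZ: children EV:{T}, WZ:{C,T} ∩→ {T}; cost 0
[col 4] EJVWZ: children EVWZ:{T}, J:{A} ∪→ {A,T}; cost 1
[col 5] EV: children E:{C}, V:{A} ∪→ {A,C}; cost 1
[col 5] WZ: children W:{G}, Z:{A} ∪→ {A,G}; cost 1
[col 5] EVWZ: children EV:{A,C}, WZ:{A,G} ∩→ {A}; cost 0
[col 5] EJVWZ: children EVWZ:{A}, J:{C} ∪→ {A,C}; cost 1
[col 6] EV: children E:{G}, V:{A} ∪→ {A,G}; cost 1
[col 6] WZ: children W:{T}, Z:{T} ∩→ {T}; cost 0
[col 6] EVWZ: children EV:{A,G}, WZ:{T} ∪→ {A,G,T}; cost 1
[col 6] EJVWZ: children EVWZ:{A,G,T}, J:{T} ∩→ {T}; cost 0
per-site changes: [3, 2, 2, 3, 2, 3, 2]; total = 17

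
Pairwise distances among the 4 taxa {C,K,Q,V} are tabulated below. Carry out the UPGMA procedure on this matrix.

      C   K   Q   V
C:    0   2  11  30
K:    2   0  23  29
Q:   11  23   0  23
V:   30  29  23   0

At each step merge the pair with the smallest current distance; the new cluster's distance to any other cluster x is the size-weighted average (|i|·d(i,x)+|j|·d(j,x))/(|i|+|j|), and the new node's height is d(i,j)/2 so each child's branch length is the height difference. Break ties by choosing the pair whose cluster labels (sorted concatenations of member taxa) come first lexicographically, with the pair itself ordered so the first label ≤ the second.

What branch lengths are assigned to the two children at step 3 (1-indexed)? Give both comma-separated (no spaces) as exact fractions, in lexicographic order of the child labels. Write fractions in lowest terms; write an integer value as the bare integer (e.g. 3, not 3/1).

1. join C+K (d=2) ⇒ CK; edges |C|=1, |K|=1
  updated: d(CK,Q)=17, d(CK,V)=59/2
2. join CK+Q (d=17) ⇒ CKQ; edges |CK|=15/2, |Q|=17/2
  updated: d(CKQ,V)=82/3
3. join CKQ+V (d=82/3) ⇒ CKQV; edges |CKQ|=31/6, |V|=41/3
final tree: (((C:1,K:1):15/2,Q:17/2):31/6,V:41/3)
total length: 221/6

31/6,41/3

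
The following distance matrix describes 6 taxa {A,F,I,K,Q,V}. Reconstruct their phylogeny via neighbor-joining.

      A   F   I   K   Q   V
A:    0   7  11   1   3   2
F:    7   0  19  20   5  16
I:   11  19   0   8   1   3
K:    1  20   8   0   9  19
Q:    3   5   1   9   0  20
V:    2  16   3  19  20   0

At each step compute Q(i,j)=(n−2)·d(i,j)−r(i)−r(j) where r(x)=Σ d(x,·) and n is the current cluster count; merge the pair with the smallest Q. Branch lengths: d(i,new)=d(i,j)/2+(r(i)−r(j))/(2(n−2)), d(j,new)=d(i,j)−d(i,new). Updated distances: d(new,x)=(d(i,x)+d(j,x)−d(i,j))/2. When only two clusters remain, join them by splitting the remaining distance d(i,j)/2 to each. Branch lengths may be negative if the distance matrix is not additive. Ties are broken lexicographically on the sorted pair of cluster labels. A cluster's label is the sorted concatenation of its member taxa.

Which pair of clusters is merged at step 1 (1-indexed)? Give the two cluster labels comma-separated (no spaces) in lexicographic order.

I,V

1. join I+V (d=3, Q=-90) ⇒ IV; edges |I|=-3/4, |V|=15/4
  updated: d(A,IV)=5, d(F,IV)=16, d(IV,K)=12, d(IV,Q)=9
2. join F+Q (d=5, Q=-59) ⇒ FQ; edges |F|=37/6, |Q|=-7/6
  updated: d(A,FQ)=5/2, d(FQ,IV)=10, d(FQ,K)=12
3. join A+K (d=1, Q=-63/2) ⇒ AK; edges |A|=-29/8, |K|=37/8
  updated: d(AK,FQ)=27/4, d(AK,IV)=8
4. join AK+FQ (d=27/4, Q=-99/4) ⇒ AFKQ; edges |AK|=19/8, |FQ|=35/8
  updated: d(AFKQ,IV)=45/8
5. join AFKQ+IV (d=45/8) ⇒ AFIKQV; edges |AFKQ|=45/16, |IV|=45/16
final tree: (((A:-29/8,K:37/8):19/8,(F:37/6,Q:-7/6):35/8):45/16,(I:-3/4,V:15/4):45/16)
total length: 171/8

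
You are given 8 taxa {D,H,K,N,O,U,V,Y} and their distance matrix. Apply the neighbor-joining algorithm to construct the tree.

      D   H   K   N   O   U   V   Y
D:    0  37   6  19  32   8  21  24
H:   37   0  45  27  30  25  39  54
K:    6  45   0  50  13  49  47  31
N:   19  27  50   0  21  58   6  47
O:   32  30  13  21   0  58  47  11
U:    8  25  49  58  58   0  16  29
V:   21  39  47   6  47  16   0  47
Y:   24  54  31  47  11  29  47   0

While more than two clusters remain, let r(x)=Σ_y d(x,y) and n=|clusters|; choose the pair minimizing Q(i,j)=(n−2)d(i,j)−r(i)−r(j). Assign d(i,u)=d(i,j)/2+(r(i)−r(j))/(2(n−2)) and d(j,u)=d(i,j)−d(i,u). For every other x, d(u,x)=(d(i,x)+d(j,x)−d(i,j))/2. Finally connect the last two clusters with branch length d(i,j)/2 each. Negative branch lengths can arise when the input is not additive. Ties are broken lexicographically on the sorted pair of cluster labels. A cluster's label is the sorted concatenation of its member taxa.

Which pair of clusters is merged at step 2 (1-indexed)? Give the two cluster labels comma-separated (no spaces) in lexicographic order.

O,Y

iteration 1: select N,V (d=6, Q=-415); attach at lengths (41/12, 31/12); label the merged cluster NV
  updated: d(D,NV)=17, d(H,NV)=30, d(K,NV)=91/2, d(NV,O)=31, d(NV,U)=34, d(NV,Y)=44
iteration 2: select O,Y (d=11, Q=-313); attach at lengths (37/10, 73/10); label the merged cluster OY
  updated: d(D,OY)=45/2, d(H,OY)=73/2, d(K,OY)=33/2, d(NV,OY)=32, d(OY,U)=38
iteration 3: select K,OY (d=33/2, Q=-483/2); attach at lengths (165/16, 99/16); label the merged cluster KOY
  updated: d(D,KOY)=6, d(H,KOY)=65/2, d(KOY,NV)=61/2, d(KOY,U)=141/4
iteration 4: select D,KOY (d=6, Q=-617/4); attach at lengths (-73/24, 217/24); label the merged cluster DKOY
  updated: d(DKOY,H)=127/4, d(DKOY,NV)=83/4, d(DKOY,U)=149/8
iteration 5: select DKOY,NV (d=83/4, Q=-915/8); attach at lengths (223/32, 441/32); label the merged cluster DKNOVY
  updated: d(DKNOVY,H)=41/2, d(DKNOVY,U)=255/16
iteration 6: select DKNOVY,H (d=41/2, Q=-983/16); attach at lengths (183/32, 473/32); label the merged cluster DHKNOVY
  updated: d(DHKNOVY,U)=327/32
iteration 7: select DHKNOVY,U (d=327/32); attach at lengths (327/64, 327/64); label the merged cluster DHKNOUVY
final tree: ((((D:-73/24,(K:165/16,(O:37/10,Y:73/10):99/16):217/24):223/32,(N:41/12,V:31/12):441/32):183/32,H:473/32):327/64,U:327/64)
total length: 2911/32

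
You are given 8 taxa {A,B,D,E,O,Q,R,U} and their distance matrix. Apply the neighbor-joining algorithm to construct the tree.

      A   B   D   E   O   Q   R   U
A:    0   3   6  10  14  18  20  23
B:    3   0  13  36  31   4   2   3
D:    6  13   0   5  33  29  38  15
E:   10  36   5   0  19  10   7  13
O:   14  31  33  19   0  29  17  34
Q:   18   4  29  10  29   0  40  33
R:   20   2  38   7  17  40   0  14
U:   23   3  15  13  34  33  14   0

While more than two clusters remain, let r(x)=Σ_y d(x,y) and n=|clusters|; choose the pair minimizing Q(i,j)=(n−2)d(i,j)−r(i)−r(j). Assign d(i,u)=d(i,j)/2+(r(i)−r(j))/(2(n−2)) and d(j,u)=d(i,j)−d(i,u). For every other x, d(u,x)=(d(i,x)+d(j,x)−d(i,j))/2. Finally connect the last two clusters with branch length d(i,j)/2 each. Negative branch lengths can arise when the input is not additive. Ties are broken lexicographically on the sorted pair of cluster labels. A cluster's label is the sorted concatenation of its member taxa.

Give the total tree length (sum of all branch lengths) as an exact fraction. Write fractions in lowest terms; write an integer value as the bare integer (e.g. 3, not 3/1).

step 1: merge (B,Q) at d=4, Q=-231; branch lengths B→-47/12, Q→95/12; new cluster BQ
  updated: d(A,BQ)=17/2, d(BQ,D)=19, d(BQ,E)=21, d(BQ,O)=28, d(BQ,R)=19, d(BQ,U)=16
step 2: merge (O,R) at d=17, Q=-175; branch lengths O→23/2, R→11/2; new cluster OR
  updated: d(A,OR)=17/2, d(BQ,OR)=15, d(D,OR)=27, d(E,OR)=9/2, d(OR,U)=31/2
step 3: merge (E,OR) at d=9/2, Q=-106; branch lengths E→1/8, OR→35/8; new cluster EOR
  updated: d(A,EOR)=7, d(BQ,EOR)=63/4, d(D,EOR)=55/4, d(EOR,U)=12
step 4: merge (A,D) at d=6, Q=-321/4; branch lengths A→35/24, D→109/24; new cluster AD
  updated: d(AD,BQ)=43/4, d(AD,EOR)=59/8, d(AD,U)=16
step 5: merge (AD,BQ) at d=43/4, Q=-441/8; branch lengths AD→105/32, BQ→239/32; new cluster ABDQ
  updated: d(ABDQ,EOR)=99/16, d(ABDQ,U)=85/8
step 6: merge (ABDQ,EOR) at d=99/16, Q=-461/16; branch lengths ABDQ→77/32, EOR→121/32; new cluster ABDEOQR
  updated: d(ABDEOQR,U)=263/32
step 7: merge (ABDEOQR,U) at d=263/32; branch lengths ABDEOQR→263/64, U→263/64; new cluster ABDEOQRU
final tree: ((((A:35/24,D:109/24):105/32,(B:-47/12,Q:95/12):239/32):77/32,(E:1/8,(O:23/2,R:11/2):35/8):121/32):263/64,U:263/64)
total length: 1813/32

1813/32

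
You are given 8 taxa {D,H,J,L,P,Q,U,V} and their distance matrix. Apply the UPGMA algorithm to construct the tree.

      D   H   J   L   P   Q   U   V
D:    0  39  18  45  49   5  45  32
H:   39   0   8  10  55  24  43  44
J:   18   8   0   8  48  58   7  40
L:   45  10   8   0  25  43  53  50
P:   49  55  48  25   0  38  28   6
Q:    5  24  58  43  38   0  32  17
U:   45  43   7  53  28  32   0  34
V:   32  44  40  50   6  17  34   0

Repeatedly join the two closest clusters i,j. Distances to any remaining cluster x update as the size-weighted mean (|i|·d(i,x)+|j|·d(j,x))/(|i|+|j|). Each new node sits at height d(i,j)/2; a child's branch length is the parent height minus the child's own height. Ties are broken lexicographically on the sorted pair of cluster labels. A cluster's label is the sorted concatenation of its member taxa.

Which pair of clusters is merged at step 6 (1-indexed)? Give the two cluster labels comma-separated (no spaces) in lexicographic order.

step 1: merge (D,Q) at d=5; branch lengths D→5/2, Q→5/2; new cluster DQ
  updated: d(DQ,H)=63/2, d(DQ,J)=38, d(DQ,L)=44, d(DQ,P)=87/2, d(DQ,U)=77/2, d(DQ,V)=49/2
step 2: merge (P,V) at d=6; branch lengths P→3, V→3; new cluster PV
  updated: d(DQ,PV)=34, d(H,PV)=99/2, d(J,PV)=44, d(L,PV)=75/2, d(PV,U)=31
step 3: merge (J,U) at d=7; branch lengths J→7/2, U→7/2; new cluster JU
  updated: d(DQ,JU)=153/4, d(H,JU)=51/2, d(JU,L)=61/2, d(JU,PV)=75/2
step 4: merge (H,L) at d=10; branch lengths H→5, L→5; new cluster HL
  updated: d(DQ,HL)=151/4, d(HL,JU)=28, d(HL,PV)=87/2
step 5: merge (HL,JU) at d=28; branch lengths HL→9, JU→21/2; new cluster HJLU
  updated: d(DQ,HJLU)=38, d(HJLU,PV)=81/2
step 6: merge (DQ,PV) at d=34; branch lengths DQ→29/2, PV→14; new cluster DPQV
  updated: d(DPQV,HJLU)=157/4
step 7: merge (DPQV,HJLU) at d=157/4; branch lengths DPQV→21/8, HJLU→45/8; new cluster DHJLPQUV
final tree: (((D:5/2,Q:5/2):29/2,(P:3,V:3):14):21/8,((H:5,L:5):9,(J:7/2,U:7/2):21/2):45/8)
total length: 337/4

DQ,PV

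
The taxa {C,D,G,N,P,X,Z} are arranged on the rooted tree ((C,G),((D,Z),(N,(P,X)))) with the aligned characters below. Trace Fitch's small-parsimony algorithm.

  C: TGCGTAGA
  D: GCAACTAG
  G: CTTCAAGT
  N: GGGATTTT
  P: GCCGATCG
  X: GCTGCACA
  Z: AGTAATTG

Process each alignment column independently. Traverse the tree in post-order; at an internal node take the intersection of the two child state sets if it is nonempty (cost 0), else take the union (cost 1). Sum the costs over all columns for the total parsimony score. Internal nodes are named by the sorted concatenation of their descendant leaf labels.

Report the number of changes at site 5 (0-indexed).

2

CG@0: {T} ∪ {C} = {C,T} (union, +1)
DZ@0: {G} ∪ {A} = {A,G} (union, +1)
PX@0: {G} ∩ {G} = {G} (intersection, +0)
NPX@0: {G} ∩ {G} = {G} (intersection, +0)
DNPXZ@0: {A,G} ∩ {G} = {G} (intersection, +0)
CDGNPXZ@0: {C,T} ∪ {G} = {C,G,T} (union, +1)
CG@1: {G} ∪ {T} = {G,T} (union, +1)
DZ@1: {C} ∪ {G} = {C,G} (union, +1)
PX@1: {C} ∩ {C} = {C} (intersection, +0)
NPX@1: {G} ∪ {C} = {C,G} (union, +1)
DNPXZ@1: {C,G} ∩ {C,G} = {C,G} (intersection, +0)
CDGNPXZ@1: {G,T} ∩ {C,G} = {G} (intersection, +0)
CG@2: {C} ∪ {T} = {C,T} (union, +1)
DZ@2: {A} ∪ {T} = {A,T} (union, +1)
PX@2: {C} ∪ {T} = {C,T} (union, +1)
NPX@2: {G} ∪ {C,T} = {C,G,T} (union, +1)
DNPXZ@2: {A,T} ∩ {C,G,T} = {T} (intersection, +0)
CDGNPXZ@2: {C,T} ∩ {T} = {T} (intersection, +0)
CG@3: {G} ∪ {C} = {C,G} (union, +1)
DZ@3: {A} ∩ {A} = {A} (intersection, +0)
PX@3: {G} ∩ {G} = {G} (intersection, +0)
NPX@3: {A} ∪ {G} = {A,G} (union, +1)
DNPXZ@3: {A} ∩ {A,G} = {A} (intersection, +0)
CDGNPXZ@3: {C,G} ∪ {A} = {A,C,G} (union, +1)
CG@4: {T} ∪ {A} = {A,T} (union, +1)
DZ@4: {C} ∪ {A} = {A,C} (union, +1)
PX@4: {A} ∪ {C} = {A,C} (union, +1)
NPX@4: {T} ∪ {A,C} = {A,C,T} (union, +1)
DNPXZ@4: {A,C} ∩ {A,C,T} = {A,C} (intersection, +0)
CDGNPXZ@4: {A,T} ∩ {A,C} = {A} (intersection, +0)
CG@5: {A} ∩ {A} = {A} (intersection, +0)
DZ@5: {T} ∩ {T} = {T} (intersection, +0)
PX@5: {T} ∪ {A} = {A,T} (union, +1)
NPX@5: {T} ∩ {A,T} = {T} (intersection, +0)
DNPXZ@5: {T} ∩ {T} = {T} (intersection, +0)
CDGNPXZ@5: {A} ∪ {T} = {A,T} (union, +1)
CG@6: {G} ∩ {G} = {G} (intersection, +0)
DZ@6: {A} ∪ {T} = {A,T} (union, +1)
PX@6: {C} ∩ {C} = {C} (intersection, +0)
NPX@6: {T} ∪ {C} = {C,T} (union, +1)
DNPXZ@6: {A,T} ∩ {C,T} = {T} (intersection, +0)
CDGNPXZ@6: {G} ∪ {T} = {G,T} (union, +1)
CG@7: {A} ∪ {T} = {A,T} (union, +1)
DZ@7: {G} ∩ {G} = {G} (intersection, +0)
PX@7: {G} ∪ {A} = {A,G} (union, +1)
NPX@7: {T} ∪ {A,G} = {A,G,T} (union, +1)
DNPXZ@7: {G} ∩ {A,G,T} = {G} (intersection, +0)
CDGNPXZ@7: {A,T} ∪ {G} = {A,G,T} (union, +1)
per-site changes: [3, 3, 4, 3, 4, 2, 3, 4]; total = 26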